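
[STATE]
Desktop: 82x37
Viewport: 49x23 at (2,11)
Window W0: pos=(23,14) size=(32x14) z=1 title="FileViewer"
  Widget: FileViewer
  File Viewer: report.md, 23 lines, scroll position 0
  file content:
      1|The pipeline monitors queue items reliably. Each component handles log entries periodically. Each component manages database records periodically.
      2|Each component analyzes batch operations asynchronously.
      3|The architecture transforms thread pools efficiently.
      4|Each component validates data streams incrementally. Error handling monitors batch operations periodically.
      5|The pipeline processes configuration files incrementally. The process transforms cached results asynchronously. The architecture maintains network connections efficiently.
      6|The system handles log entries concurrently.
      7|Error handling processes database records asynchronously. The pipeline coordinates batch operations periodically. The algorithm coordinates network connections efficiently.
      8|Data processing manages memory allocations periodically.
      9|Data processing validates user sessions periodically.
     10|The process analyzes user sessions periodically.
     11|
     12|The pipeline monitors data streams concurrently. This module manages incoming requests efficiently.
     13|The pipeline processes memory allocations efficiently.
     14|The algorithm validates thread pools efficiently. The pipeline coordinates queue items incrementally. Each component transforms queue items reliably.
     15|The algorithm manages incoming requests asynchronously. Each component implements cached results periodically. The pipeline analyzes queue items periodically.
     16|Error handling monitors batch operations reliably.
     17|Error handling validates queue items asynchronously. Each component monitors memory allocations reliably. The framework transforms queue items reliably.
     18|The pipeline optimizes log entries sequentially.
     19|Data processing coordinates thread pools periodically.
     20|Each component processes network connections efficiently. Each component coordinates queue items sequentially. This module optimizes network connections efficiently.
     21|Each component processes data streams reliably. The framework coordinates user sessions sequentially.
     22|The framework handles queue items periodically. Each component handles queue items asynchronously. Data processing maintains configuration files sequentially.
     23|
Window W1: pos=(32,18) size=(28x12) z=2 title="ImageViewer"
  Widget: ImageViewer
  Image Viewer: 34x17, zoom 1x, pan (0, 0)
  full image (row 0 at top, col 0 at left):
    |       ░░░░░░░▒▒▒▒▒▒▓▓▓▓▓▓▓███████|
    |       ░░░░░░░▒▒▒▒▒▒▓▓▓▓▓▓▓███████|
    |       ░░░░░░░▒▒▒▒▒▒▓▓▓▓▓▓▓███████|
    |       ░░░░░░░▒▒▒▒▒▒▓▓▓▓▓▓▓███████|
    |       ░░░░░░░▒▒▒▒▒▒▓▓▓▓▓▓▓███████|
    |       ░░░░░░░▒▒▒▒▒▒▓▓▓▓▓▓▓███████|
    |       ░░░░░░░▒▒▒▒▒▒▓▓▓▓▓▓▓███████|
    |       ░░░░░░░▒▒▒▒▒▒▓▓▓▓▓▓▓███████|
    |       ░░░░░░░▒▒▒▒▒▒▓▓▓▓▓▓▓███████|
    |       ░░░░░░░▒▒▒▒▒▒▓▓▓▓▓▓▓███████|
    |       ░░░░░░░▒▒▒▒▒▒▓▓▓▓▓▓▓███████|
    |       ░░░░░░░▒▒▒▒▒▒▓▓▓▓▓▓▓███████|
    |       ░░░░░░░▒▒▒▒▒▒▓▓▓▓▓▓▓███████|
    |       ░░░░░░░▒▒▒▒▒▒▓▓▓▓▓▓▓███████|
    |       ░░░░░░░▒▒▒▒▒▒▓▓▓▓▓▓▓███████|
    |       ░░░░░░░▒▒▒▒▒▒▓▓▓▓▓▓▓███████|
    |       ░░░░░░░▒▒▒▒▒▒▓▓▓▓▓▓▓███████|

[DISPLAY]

                                                 
                                                 
                                                 
                     ┏━━━━━━━━━━━━━━━━━━━━━━━━━━━
                     ┃ FileViewer                
                     ┠───────────────────────────
                     ┃The pipeline monitors queue
                     ┃Each com┏━━━━━━━━━━━━━━━━━━
                     ┃The arch┃ ImageViewer      
                     ┃Each com┠──────────────────
                     ┃The pipe┃       ░░░░░░░▒▒▒▒
                     ┃The syst┃       ░░░░░░░▒▒▒▒
                     ┃Error ha┃       ░░░░░░░▒▒▒▒
                     ┃Data pro┃       ░░░░░░░▒▒▒▒
                     ┃Data pro┃       ░░░░░░░▒▒▒▒
                     ┃The proc┃       ░░░░░░░▒▒▒▒
                     ┗━━━━━━━━┃       ░░░░░░░▒▒▒▒
                              ┃       ░░░░░░░▒▒▒▒
                              ┗━━━━━━━━━━━━━━━━━━
                                                 
                                                 
                                                 
                                                 


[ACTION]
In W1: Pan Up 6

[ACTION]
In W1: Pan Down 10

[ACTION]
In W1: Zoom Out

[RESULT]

                                                 
                                                 
                                                 
                     ┏━━━━━━━━━━━━━━━━━━━━━━━━━━━
                     ┃ FileViewer                
                     ┠───────────────────────────
                     ┃The pipeline monitors queue
                     ┃Each com┏━━━━━━━━━━━━━━━━━━
                     ┃The arch┃ ImageViewer      
                     ┃Each com┠──────────────────
                     ┃The pipe┃       ░░░░░░░▒▒▒▒
                     ┃The syst┃       ░░░░░░░▒▒▒▒
                     ┃Error ha┃       ░░░░░░░▒▒▒▒
                     ┃Data pro┃       ░░░░░░░▒▒▒▒
                     ┃Data pro┃       ░░░░░░░▒▒▒▒
                     ┃The proc┃       ░░░░░░░▒▒▒▒
                     ┗━━━━━━━━┃       ░░░░░░░▒▒▒▒
                              ┃                  
                              ┗━━━━━━━━━━━━━━━━━━
                                                 
                                                 
                                                 
                                                 


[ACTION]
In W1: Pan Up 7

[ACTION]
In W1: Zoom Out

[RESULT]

                                                 
                                                 
                                                 
                     ┏━━━━━━━━━━━━━━━━━━━━━━━━━━━
                     ┃ FileViewer                
                     ┠───────────────────────────
                     ┃The pipeline monitors queue
                     ┃Each com┏━━━━━━━━━━━━━━━━━━
                     ┃The arch┃ ImageViewer      
                     ┃Each com┠──────────────────
                     ┃The pipe┃       ░░░░░░░▒▒▒▒
                     ┃The syst┃       ░░░░░░░▒▒▒▒
                     ┃Error ha┃       ░░░░░░░▒▒▒▒
                     ┃Data pro┃       ░░░░░░░▒▒▒▒
                     ┃Data pro┃       ░░░░░░░▒▒▒▒
                     ┃The proc┃       ░░░░░░░▒▒▒▒
                     ┗━━━━━━━━┃       ░░░░░░░▒▒▒▒
                              ┃       ░░░░░░░▒▒▒▒
                              ┗━━━━━━━━━━━━━━━━━━
                                                 
                                                 
                                                 
                                                 


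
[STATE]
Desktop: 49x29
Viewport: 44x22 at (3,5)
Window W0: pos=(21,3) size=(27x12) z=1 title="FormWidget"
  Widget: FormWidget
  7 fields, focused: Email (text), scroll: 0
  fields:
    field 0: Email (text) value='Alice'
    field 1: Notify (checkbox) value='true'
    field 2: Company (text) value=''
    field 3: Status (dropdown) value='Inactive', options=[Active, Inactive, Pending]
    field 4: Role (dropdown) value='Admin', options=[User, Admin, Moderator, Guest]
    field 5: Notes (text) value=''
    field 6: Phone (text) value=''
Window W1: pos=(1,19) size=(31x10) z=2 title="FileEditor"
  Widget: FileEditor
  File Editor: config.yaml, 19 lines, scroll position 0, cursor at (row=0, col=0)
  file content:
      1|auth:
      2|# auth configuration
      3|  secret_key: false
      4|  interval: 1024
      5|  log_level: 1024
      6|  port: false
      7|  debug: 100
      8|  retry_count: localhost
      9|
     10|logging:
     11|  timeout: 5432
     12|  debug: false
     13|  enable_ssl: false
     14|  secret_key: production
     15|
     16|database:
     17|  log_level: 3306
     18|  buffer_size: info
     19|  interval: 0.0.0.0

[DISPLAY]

                  ┠─────────────────────────
                  ┃> Email:      [Alice    ]
                  ┃  Notify:     [x]        
                  ┃  Company:    [         ]
                  ┃  Status:     [Inactive▼]
                  ┃  Role:       [Admin   ▼]
                  ┃  Notes:      [         ]
                  ┃  Phone:      [         ]
                  ┃                         
                  ┗━━━━━━━━━━━━━━━━━━━━━━━━━
                                            
                                            
                                            
                                            
━━━━━━━━━━━━━━━━━━━━━━━━━━━━┓               
FileEditor                  ┃               
────────────────────────────┨               
uth:                       ▲┃               
 auth configuration        █┃               
 secret_key: false         ░┃               
 interval: 1024            ░┃               
 log_level: 1024           ░┃               


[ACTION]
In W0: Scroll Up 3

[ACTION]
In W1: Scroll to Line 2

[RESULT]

                  ┠─────────────────────────
                  ┃> Email:      [Alice    ]
                  ┃  Notify:     [x]        
                  ┃  Company:    [         ]
                  ┃  Status:     [Inactive▼]
                  ┃  Role:       [Admin   ▼]
                  ┃  Notes:      [         ]
                  ┃  Phone:      [         ]
                  ┃                         
                  ┗━━━━━━━━━━━━━━━━━━━━━━━━━
                                            
                                            
                                            
                                            
━━━━━━━━━━━━━━━━━━━━━━━━━━━━┓               
FileEditor                  ┃               
────────────────────────────┨               
 auth configuration        ▲┃               
 secret_key: false         █┃               
 interval: 1024            ░┃               
 log_level: 1024           ░┃               
 port: false               ░┃               


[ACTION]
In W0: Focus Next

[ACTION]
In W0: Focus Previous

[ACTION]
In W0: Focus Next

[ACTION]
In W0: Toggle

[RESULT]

                  ┠─────────────────────────
                  ┃  Email:      [Alice    ]
                  ┃> Notify:     [ ]        
                  ┃  Company:    [         ]
                  ┃  Status:     [Inactive▼]
                  ┃  Role:       [Admin   ▼]
                  ┃  Notes:      [         ]
                  ┃  Phone:      [         ]
                  ┃                         
                  ┗━━━━━━━━━━━━━━━━━━━━━━━━━
                                            
                                            
                                            
                                            
━━━━━━━━━━━━━━━━━━━━━━━━━━━━┓               
FileEditor                  ┃               
────────────────────────────┨               
 auth configuration        ▲┃               
 secret_key: false         █┃               
 interval: 1024            ░┃               
 log_level: 1024           ░┃               
 port: false               ░┃               


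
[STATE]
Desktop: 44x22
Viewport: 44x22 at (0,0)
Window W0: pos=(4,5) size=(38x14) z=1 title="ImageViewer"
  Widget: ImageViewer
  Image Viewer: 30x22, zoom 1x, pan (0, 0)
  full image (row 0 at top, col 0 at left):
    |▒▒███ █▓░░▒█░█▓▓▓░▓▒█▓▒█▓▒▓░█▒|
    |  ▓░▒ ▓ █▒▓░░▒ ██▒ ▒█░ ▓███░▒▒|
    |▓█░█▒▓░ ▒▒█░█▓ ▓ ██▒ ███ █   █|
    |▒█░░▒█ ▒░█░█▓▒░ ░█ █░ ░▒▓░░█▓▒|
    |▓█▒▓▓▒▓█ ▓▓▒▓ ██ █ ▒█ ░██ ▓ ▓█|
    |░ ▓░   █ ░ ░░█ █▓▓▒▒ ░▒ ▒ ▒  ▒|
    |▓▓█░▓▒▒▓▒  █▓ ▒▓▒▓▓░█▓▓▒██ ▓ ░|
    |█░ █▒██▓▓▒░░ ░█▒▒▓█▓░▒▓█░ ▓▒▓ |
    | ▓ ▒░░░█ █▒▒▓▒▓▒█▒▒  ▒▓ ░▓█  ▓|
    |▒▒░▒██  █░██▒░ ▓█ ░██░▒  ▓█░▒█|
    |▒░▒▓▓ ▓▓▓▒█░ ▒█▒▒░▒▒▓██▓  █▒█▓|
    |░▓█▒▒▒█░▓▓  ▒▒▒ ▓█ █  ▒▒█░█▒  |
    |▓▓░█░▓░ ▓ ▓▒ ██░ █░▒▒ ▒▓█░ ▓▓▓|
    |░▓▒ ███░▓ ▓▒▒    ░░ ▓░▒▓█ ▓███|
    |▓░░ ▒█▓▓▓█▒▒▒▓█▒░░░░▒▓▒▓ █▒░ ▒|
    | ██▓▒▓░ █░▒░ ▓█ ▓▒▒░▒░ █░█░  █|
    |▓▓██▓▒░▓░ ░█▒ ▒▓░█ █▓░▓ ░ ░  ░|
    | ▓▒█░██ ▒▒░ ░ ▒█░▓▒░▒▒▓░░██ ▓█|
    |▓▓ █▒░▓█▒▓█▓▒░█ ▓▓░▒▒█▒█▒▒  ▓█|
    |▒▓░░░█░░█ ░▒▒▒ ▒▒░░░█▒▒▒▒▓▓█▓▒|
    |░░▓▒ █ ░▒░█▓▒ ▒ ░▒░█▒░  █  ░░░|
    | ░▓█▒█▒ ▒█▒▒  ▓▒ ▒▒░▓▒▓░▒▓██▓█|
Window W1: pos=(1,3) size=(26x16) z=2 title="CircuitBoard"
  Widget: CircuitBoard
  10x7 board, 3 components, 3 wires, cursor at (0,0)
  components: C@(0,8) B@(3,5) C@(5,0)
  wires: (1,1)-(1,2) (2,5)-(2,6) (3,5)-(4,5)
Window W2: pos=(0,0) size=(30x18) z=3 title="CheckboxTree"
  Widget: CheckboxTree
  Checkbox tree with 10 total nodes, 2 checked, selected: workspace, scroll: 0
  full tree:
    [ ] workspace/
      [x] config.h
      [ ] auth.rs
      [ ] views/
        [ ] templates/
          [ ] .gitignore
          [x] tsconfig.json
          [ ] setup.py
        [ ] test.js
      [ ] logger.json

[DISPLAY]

┏━━━━━━━━━━━━━━━━━━━━━━━━━━━━┓              
┃ CheckboxTree               ┃              
┠────────────────────────────┨              
┃>[-] workspace/             ┃              
┃   [x] config.h             ┃              
┃   [ ] auth.rs              ┃━━━━━━━━━━━┓  
┃   [-] views/               ┃           ┃  
┃     [-] templates/         ┃───────────┨  
┃       [ ] .gitignore       ┃▒▓░█▒      ┃  
┃       [x] tsconfig.json    ┃██░▒▒      ┃  
┃       [ ] setup.py         ┃█   █      ┃  
┃     [ ] test.js            ┃░░█▓▒      ┃  
┃   [ ] logger.json          ┃ ▓ ▓█      ┃  
┃                            ┃ ▒  ▒      ┃  
┃                            ┃█ ▓ ░      ┃  
┃                            ┃ ▓▒▓       ┃  
┃                            ┃▓█  ▓      ┃  
┗━━━━━━━━━━━━━━━━━━━━━━━━━━━━┛▓█░▒█      ┃  
 ┗━━━━━━━━━━━━━━━━━━━━━━━━┛━━━━━━━━━━━━━━┛  
                                            
                                            
                                            


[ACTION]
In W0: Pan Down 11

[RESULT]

┏━━━━━━━━━━━━━━━━━━━━━━━━━━━━┓              
┃ CheckboxTree               ┃              
┠────────────────────────────┨              
┃>[-] workspace/             ┃              
┃   [x] config.h             ┃              
┃   [ ] auth.rs              ┃━━━━━━━━━━━┓  
┃   [-] views/               ┃           ┃  
┃     [-] templates/         ┃───────────┨  
┃       [ ] .gitignore       ┃░█▒        ┃  
┃       [x] tsconfig.json    ┃░ ▓▓▓      ┃  
┃       [ ] setup.py         ┃ ▓███      ┃  
┃     [ ] test.js            ┃█▒░ ▒      ┃  
┃   [ ] logger.json          ┃█░  █      ┃  
┃                            ┃ ░  ░      ┃  
┃                            ┃██ ▓█      ┃  
┃                            ┃▒  ▓█      ┃  
┃                            ┃▓▓█▓▒      ┃  
┗━━━━━━━━━━━━━━━━━━━━━━━━━━━━┛  ░░░      ┃  
 ┗━━━━━━━━━━━━━━━━━━━━━━━━┛━━━━━━━━━━━━━━┛  
                                            
                                            
                                            


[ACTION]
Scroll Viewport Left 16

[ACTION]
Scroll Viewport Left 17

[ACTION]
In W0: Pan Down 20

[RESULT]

┏━━━━━━━━━━━━━━━━━━━━━━━━━━━━┓              
┃ CheckboxTree               ┃              
┠────────────────────────────┨              
┃>[-] workspace/             ┃              
┃   [x] config.h             ┃              
┃   [ ] auth.rs              ┃━━━━━━━━━━━┓  
┃   [-] views/               ┃           ┃  
┃     [-] templates/         ┃───────────┨  
┃       [ ] .gitignore       ┃           ┃  
┃       [x] tsconfig.json    ┃           ┃  
┃       [ ] setup.py         ┃           ┃  
┃     [ ] test.js            ┃           ┃  
┃   [ ] logger.json          ┃           ┃  
┃                            ┃           ┃  
┃                            ┃           ┃  
┃                            ┃           ┃  
┃                            ┃           ┃  
┗━━━━━━━━━━━━━━━━━━━━━━━━━━━━┛           ┃  
 ┗━━━━━━━━━━━━━━━━━━━━━━━━┛━━━━━━━━━━━━━━┛  
                                            
                                            
                                            


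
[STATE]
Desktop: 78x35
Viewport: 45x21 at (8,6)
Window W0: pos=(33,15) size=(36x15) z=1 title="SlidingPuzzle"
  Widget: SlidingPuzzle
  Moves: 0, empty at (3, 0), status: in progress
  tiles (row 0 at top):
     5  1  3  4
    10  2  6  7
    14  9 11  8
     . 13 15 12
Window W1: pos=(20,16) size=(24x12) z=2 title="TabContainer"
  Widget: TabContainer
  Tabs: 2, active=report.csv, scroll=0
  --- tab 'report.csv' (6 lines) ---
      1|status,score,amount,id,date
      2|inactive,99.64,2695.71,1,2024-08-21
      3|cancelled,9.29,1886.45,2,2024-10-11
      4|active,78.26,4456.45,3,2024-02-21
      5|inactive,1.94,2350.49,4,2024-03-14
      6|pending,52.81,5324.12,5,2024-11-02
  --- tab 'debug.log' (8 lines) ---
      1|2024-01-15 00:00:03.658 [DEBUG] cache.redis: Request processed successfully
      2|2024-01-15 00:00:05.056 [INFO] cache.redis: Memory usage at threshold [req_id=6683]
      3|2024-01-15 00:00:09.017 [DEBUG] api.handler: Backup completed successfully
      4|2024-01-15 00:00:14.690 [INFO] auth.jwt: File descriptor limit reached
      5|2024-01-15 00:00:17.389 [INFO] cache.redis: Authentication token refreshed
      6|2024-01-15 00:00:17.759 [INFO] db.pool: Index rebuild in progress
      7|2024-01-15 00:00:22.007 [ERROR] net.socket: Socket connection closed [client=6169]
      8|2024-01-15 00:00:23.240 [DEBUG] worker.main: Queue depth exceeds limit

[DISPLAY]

                                             
                                             
                                             
                                             
                                             
                                             
                                             
                                             
                                             
                         ┏━━━━━━━━━━━━━━━━━━━
            ┏━━━━━━━━━━━━━━━━━━━━━━┓zzle     
            ┃ TabContainer         ┃─────────
            ┠──────────────────────┨┬────┬───
            ┃[report.csv]│ debug.lo┃│  3 │  4
            ┃──────────────────────┃┼────┼───
            ┃status,score,amount,id┃│  6 │  7
            ┃inactive,99.64,2695.71┃┼────┼───
            ┃cancelled,9.29,1886.45┃│ 11 │  8
            ┃active,78.26,4456.45,3┃┼────┼───
            ┃inactive,1.94,2350.49,┃│ 15 │ 12
            ┃pending,52.81,5324.12,┃┴────┴───


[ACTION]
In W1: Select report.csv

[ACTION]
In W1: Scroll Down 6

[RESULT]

                                             
                                             
                                             
                                             
                                             
                                             
                                             
                                             
                                             
                         ┏━━━━━━━━━━━━━━━━━━━
            ┏━━━━━━━━━━━━━━━━━━━━━━┓zzle     
            ┃ TabContainer         ┃─────────
            ┠──────────────────────┨┬────┬───
            ┃[report.csv]│ debug.lo┃│  3 │  4
            ┃──────────────────────┃┼────┼───
            ┃pending,52.81,5324.12,┃│  6 │  7
            ┃                      ┃┼────┼───
            ┃                      ┃│ 11 │  8
            ┃                      ┃┼────┼───
            ┃                      ┃│ 15 │ 12
            ┃                      ┃┴────┴───


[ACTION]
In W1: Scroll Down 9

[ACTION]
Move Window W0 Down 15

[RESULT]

                                             
                                             
                                             
                                             
                                             
                                             
                                             
                                             
                                             
                                             
            ┏━━━━━━━━━━━━━━━━━━━━━━┓         
            ┃ TabContainer         ┃         
            ┠──────────────────────┨         
            ┃[report.csv]│ debug.lo┃         
            ┃──────────────────────┃━━━━━━━━━
            ┃pending,52.81,5324.12,┃zzle     
            ┃                      ┃─────────
            ┃                      ┃┬────┬───
            ┃                      ┃│  3 │  4
            ┃                      ┃┼────┼───
            ┃                      ┃│  6 │  7


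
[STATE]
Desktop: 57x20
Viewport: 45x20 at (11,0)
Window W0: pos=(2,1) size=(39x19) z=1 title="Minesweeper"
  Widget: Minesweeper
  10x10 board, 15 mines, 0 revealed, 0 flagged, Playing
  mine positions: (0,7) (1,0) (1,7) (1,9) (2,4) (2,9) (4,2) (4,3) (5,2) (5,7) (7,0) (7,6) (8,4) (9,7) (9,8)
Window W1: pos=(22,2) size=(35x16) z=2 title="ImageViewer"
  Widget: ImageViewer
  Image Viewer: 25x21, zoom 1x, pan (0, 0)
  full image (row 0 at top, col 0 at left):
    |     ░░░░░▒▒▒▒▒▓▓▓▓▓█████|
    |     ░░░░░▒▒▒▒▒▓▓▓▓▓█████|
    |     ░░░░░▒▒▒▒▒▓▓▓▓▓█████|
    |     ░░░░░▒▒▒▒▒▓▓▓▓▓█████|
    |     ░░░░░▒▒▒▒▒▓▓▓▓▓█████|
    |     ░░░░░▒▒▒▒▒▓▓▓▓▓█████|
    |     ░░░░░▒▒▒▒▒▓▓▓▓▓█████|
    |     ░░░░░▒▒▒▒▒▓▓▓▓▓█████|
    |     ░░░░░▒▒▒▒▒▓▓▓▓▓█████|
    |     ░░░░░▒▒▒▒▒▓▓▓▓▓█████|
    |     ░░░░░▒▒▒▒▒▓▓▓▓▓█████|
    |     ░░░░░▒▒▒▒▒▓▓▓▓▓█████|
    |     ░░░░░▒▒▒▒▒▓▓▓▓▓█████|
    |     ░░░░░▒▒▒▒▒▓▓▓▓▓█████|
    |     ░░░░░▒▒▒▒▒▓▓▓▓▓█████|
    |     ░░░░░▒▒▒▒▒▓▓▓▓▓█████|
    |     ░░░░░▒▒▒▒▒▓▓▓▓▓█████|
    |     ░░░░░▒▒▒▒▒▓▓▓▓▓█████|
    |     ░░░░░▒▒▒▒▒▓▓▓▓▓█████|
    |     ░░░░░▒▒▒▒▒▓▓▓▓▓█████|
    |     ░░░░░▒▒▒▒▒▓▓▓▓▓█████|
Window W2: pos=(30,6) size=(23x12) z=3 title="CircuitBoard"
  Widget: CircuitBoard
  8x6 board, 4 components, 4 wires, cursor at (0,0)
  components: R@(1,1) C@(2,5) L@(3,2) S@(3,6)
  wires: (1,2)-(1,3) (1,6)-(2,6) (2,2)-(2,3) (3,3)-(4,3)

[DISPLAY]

                                             
━━━━━━━━━━━━━━━━━━━━━━━━━━━━━┓               
eper       ┏━━━━━━━━━━━━━━━━━━━━━━━━━━━━━━━━━
───────────┃ ImageViewer                     
■■         ┠─────────────────────────────────
■■         ┃     ░░░░░▒▒▒▒▒▓▓▓▓▓█████        
■■         ┃     ░░┏━━━━━━━━━━━━━━━━━━━━━┓   
■■         ┃     ░░┃ CircuitBoard        ┃   
■■         ┃     ░░┠─────────────────────┨   
■■         ┃     ░░┃   0 1 2 3 4 5 6 7   ┃   
■■         ┃     ░░┃0  [.]               ┃   
■■         ┃     ░░┃                     ┃   
■■         ┃     ░░┃1       R   · ─ ·    ┃   
■■         ┃     ░░┃                     ┃   
           ┃     ░░┃2           · ─ ·    ┃   
           ┃     ░░┃                     ┃   
           ┃     ░░┃3           L   ·    ┃   
           ┗━━━━━━━┗━━━━━━━━━━━━━━━━━━━━━┛━━━
                             ┃               
━━━━━━━━━━━━━━━━━━━━━━━━━━━━━┛               


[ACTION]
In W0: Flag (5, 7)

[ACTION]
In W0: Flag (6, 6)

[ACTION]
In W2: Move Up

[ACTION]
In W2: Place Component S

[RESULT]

                                             
━━━━━━━━━━━━━━━━━━━━━━━━━━━━━┓               
eper       ┏━━━━━━━━━━━━━━━━━━━━━━━━━━━━━━━━━
───────────┃ ImageViewer                     
■■         ┠─────────────────────────────────
■■         ┃     ░░░░░▒▒▒▒▒▓▓▓▓▓█████        
■■         ┃     ░░┏━━━━━━━━━━━━━━━━━━━━━┓   
■■         ┃     ░░┃ CircuitBoard        ┃   
■■         ┃     ░░┠─────────────────────┨   
■■         ┃     ░░┃   0 1 2 3 4 5 6 7   ┃   
■■         ┃     ░░┃0  [S]               ┃   
■■         ┃     ░░┃                     ┃   
■■         ┃     ░░┃1       R   · ─ ·    ┃   
■■         ┃     ░░┃                     ┃   
           ┃     ░░┃2           · ─ ·    ┃   
           ┃     ░░┃                     ┃   
           ┃     ░░┃3           L   ·    ┃   
           ┗━━━━━━━┗━━━━━━━━━━━━━━━━━━━━━┛━━━
                             ┃               
━━━━━━━━━━━━━━━━━━━━━━━━━━━━━┛               


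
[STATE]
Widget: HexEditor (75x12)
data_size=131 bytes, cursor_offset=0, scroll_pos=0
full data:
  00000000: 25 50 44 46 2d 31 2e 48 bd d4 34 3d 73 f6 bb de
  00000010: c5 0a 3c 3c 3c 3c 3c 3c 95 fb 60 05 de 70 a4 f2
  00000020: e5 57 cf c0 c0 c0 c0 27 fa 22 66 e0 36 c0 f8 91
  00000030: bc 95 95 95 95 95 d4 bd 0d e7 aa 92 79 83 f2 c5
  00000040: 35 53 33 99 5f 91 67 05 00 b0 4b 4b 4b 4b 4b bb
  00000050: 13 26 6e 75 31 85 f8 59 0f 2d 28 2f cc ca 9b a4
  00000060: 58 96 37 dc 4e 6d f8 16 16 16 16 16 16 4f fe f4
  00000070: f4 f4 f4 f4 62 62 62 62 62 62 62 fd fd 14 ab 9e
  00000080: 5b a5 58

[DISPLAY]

00000000  25 50 44 46 2d 31 2e 48  bd d4 34 3d 73 f6 bb de  |%PDF-1.H..4=s.
00000010  c5 0a 3c 3c 3c 3c 3c 3c  95 fb 60 05 de 70 a4 f2  |..<<<<<<..`..p
00000020  e5 57 cf c0 c0 c0 c0 27  fa 22 66 e0 36 c0 f8 91  |.W.....'."f.6.
00000030  bc 95 95 95 95 95 d4 bd  0d e7 aa 92 79 83 f2 c5  |............y.
00000040  35 53 33 99 5f 91 67 05  00 b0 4b 4b 4b 4b 4b bb  |5S3._.g...KKKK
00000050  13 26 6e 75 31 85 f8 59  0f 2d 28 2f cc ca 9b a4  |.&nu1..Y.-(/..
00000060  58 96 37 dc 4e 6d f8 16  16 16 16 16 16 4f fe f4  |X.7.Nm.......O
00000070  f4 f4 f4 f4 62 62 62 62  62 62 62 fd fd 14 ab 9e  |....bbbbbbb...
00000080  5b a5 58                                          |[.X           
                                                                           
                                                                           
                                                                           


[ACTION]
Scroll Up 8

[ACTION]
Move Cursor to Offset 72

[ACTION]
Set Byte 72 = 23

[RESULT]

00000000  25 50 44 46 2d 31 2e 48  bd d4 34 3d 73 f6 bb de  |%PDF-1.H..4=s.
00000010  c5 0a 3c 3c 3c 3c 3c 3c  95 fb 60 05 de 70 a4 f2  |..<<<<<<..`..p
00000020  e5 57 cf c0 c0 c0 c0 27  fa 22 66 e0 36 c0 f8 91  |.W.....'."f.6.
00000030  bc 95 95 95 95 95 d4 bd  0d e7 aa 92 79 83 f2 c5  |............y.
00000040  35 53 33 99 5f 91 67 05  23 b0 4b 4b 4b 4b 4b bb  |5S3._.g.#.KKKK
00000050  13 26 6e 75 31 85 f8 59  0f 2d 28 2f cc ca 9b a4  |.&nu1..Y.-(/..
00000060  58 96 37 dc 4e 6d f8 16  16 16 16 16 16 4f fe f4  |X.7.Nm.......O
00000070  f4 f4 f4 f4 62 62 62 62  62 62 62 fd fd 14 ab 9e  |....bbbbbbb...
00000080  5b a5 58                                          |[.X           
                                                                           
                                                                           
                                                                           


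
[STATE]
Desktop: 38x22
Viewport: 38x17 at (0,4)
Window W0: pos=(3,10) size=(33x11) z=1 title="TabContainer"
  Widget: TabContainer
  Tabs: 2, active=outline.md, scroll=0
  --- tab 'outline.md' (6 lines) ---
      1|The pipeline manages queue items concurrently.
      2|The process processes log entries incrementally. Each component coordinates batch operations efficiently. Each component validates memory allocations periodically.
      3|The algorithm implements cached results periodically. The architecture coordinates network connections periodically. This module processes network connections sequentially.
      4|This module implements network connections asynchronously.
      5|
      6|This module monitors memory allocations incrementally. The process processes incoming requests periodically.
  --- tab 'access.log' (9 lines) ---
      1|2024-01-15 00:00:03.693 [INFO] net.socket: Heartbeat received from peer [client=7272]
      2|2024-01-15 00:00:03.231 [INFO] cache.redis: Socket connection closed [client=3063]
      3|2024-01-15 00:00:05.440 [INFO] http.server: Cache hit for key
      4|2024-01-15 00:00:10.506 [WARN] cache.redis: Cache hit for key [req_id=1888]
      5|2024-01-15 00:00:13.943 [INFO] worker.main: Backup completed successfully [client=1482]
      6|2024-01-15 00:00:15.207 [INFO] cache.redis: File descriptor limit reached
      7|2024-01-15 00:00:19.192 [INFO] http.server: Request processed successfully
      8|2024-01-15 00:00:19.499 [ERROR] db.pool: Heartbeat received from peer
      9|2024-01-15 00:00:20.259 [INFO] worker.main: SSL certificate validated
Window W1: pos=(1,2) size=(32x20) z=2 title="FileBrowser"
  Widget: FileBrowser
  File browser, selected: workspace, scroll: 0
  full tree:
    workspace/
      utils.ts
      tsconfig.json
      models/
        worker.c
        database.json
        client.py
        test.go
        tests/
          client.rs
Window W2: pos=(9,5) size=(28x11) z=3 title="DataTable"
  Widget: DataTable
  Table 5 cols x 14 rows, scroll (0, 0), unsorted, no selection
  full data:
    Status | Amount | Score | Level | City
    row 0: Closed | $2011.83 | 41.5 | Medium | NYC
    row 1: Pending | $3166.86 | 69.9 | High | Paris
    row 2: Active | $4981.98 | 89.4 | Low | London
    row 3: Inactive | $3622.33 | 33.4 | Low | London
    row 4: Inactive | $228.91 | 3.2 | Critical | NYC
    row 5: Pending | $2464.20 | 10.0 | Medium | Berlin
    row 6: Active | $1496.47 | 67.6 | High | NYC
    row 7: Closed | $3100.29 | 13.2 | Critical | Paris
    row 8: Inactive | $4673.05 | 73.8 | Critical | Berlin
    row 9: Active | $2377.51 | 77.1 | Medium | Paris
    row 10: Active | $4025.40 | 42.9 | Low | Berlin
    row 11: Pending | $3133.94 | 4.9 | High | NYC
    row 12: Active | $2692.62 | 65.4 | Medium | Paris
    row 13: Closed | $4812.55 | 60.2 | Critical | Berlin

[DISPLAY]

 ┠──────────────────────────────┨     
 ┃> [-] w┏━━━━━━━━━━━━━━━━━━━━━━━━━━┓ 
 ┃    uti┃ DataTable                ┃ 
 ┃    tsc┠──────────────────────────┨ 
 ┃    [+]┃Status  │Amount  │Score│Le┃ 
 ┃       ┃────────┼────────┼─────┼──┃ 
 ┃       ┃Closed  │$2011.83│41.5 │Me┃ 
 ┃       ┃Pending │$3166.86│69.9 │Hi┃ 
 ┃       ┃Active  │$4981.98│89.4 │Lo┃ 
 ┃       ┃Inactive│$3622.33│33.4 │Lo┃ 
 ┃       ┃Inactive│$228.91 │3.2  │Cr┃ 
 ┃       ┗━━━━━━━━━━━━━━━━━━━━━━━━━━┛ 
 ┃                              ┃ri┃  
 ┃                              ┃ed┃  
 ┃                              ┃k ┃  
 ┃                              ┃  ┃  
 ┃                              ┃━━┛  


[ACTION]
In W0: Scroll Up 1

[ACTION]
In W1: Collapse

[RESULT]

 ┠──────────────────────────────┨     
 ┃> [+] w┏━━━━━━━━━━━━━━━━━━━━━━━━━━┓ 
 ┃       ┃ DataTable                ┃ 
 ┃       ┠──────────────────────────┨ 
 ┃       ┃Status  │Amount  │Score│Le┃ 
 ┃       ┃────────┼────────┼─────┼──┃ 
 ┃       ┃Closed  │$2011.83│41.5 │Me┃ 
 ┃       ┃Pending │$3166.86│69.9 │Hi┃ 
 ┃       ┃Active  │$4981.98│89.4 │Lo┃ 
 ┃       ┃Inactive│$3622.33│33.4 │Lo┃ 
 ┃       ┃Inactive│$228.91 │3.2  │Cr┃ 
 ┃       ┗━━━━━━━━━━━━━━━━━━━━━━━━━━┛ 
 ┃                              ┃ri┃  
 ┃                              ┃ed┃  
 ┃                              ┃k ┃  
 ┃                              ┃  ┃  
 ┃                              ┃━━┛  


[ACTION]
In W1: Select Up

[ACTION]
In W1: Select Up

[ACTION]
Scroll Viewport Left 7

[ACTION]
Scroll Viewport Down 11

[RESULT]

 ┃> [+] w┏━━━━━━━━━━━━━━━━━━━━━━━━━━┓ 
 ┃       ┃ DataTable                ┃ 
 ┃       ┠──────────────────────────┨ 
 ┃       ┃Status  │Amount  │Score│Le┃ 
 ┃       ┃────────┼────────┼─────┼──┃ 
 ┃       ┃Closed  │$2011.83│41.5 │Me┃ 
 ┃       ┃Pending │$3166.86│69.9 │Hi┃ 
 ┃       ┃Active  │$4981.98│89.4 │Lo┃ 
 ┃       ┃Inactive│$3622.33│33.4 │Lo┃ 
 ┃       ┃Inactive│$228.91 │3.2  │Cr┃ 
 ┃       ┗━━━━━━━━━━━━━━━━━━━━━━━━━━┛ 
 ┃                              ┃ri┃  
 ┃                              ┃ed┃  
 ┃                              ┃k ┃  
 ┃                              ┃  ┃  
 ┃                              ┃━━┛  
 ┗━━━━━━━━━━━━━━━━━━━━━━━━━━━━━━┛     
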